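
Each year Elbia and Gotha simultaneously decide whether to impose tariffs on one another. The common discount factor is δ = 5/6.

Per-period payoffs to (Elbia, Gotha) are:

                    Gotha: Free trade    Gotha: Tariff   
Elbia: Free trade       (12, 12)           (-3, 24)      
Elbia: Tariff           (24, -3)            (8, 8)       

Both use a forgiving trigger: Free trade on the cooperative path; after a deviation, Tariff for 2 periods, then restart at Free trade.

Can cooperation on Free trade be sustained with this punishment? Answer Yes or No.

No

Comparing payoff streams over the 3 periods until play realigns: cooperate → 12(1+δ+…+δ^2); deviate → 24 + 8(δ+…+δ^2).
Cooperation is sustained iff (12−8)(δ+…+δ^2) ≥ 24−12.
δ+…+δ^2 = 5/6·(1−(5/6)^2)/(1−5/6) = 1.5278, and (24−12)/(12−8) = 3.0000.
1.5278 < 3.0000, so cooperation is not sustainable.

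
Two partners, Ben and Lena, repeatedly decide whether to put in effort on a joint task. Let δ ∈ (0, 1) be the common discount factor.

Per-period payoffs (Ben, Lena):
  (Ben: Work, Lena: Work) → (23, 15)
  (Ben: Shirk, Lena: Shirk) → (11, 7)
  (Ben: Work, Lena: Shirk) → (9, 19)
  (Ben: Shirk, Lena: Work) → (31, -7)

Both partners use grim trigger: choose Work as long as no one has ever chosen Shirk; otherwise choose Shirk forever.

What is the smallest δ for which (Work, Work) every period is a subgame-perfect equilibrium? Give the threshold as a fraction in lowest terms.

Ben: cooperation gives 23 each period; deviation gives 31 once then 11 forever.
  23/(1−δ) ≥ 31 + 11δ/(1−δ) ⇒ δ ≥ 8/20 = 2/5.
Lena: cooperation gives 15 each period; deviation gives 19 once then 7 forever.
  δ ≥ 4/12 = 1/3.
Both must hold, so the binding constraint is Ben's: δ ≥ 2/5.

2/5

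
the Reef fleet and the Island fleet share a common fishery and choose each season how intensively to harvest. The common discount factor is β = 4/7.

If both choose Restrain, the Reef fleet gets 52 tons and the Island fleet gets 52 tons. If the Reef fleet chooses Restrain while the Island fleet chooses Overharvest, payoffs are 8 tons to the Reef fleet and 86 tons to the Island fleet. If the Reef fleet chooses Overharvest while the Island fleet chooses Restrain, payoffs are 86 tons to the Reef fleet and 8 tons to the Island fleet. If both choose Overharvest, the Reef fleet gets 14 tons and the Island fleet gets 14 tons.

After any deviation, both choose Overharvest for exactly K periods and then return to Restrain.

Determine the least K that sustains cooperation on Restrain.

2

IC: β(1−β^K)/(1−β) ≥ (86−52)/(52−14) = 17/19.
With β = 4/7: need 1 − β^K ≥ 17/19·(1−4/7)/(4/7), i.e. β^K ≤ 0.3289.
Since (4/7)^1 = 0.5714 and (4/7)^2 = 0.3265, the smallest such K is 2.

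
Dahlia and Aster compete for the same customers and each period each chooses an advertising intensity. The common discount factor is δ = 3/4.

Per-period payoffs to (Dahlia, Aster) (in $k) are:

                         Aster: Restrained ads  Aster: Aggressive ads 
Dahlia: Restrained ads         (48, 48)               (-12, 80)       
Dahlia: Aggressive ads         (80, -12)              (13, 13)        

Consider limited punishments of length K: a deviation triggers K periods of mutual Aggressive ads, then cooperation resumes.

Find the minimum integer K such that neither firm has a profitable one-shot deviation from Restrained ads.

2

Need Σ_{k=1}^{K} δ^k ≥ (80−48)/(48−13) = 0.9143 at δ = 3/4.
At K = 1 the sum is 0.7500 < 0.9143; at K = 2 it is 1.3125 ≥ 0.9143.
So the minimum punishment length is K = 2.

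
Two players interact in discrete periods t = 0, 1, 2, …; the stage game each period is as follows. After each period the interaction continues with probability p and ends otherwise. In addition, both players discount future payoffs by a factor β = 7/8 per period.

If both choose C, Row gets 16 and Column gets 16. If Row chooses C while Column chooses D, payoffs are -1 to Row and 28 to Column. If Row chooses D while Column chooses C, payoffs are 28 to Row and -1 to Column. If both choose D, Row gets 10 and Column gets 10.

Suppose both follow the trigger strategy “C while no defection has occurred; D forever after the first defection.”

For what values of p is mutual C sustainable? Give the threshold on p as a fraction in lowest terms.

With continuation probability p and discount β, the effective per-period discount factor is βp.
Grim-trigger IC: βp ≥ (28−16)/(28−10) = 2/3.
So p ≥ (2/3)/(7/8) = 16/21.

16/21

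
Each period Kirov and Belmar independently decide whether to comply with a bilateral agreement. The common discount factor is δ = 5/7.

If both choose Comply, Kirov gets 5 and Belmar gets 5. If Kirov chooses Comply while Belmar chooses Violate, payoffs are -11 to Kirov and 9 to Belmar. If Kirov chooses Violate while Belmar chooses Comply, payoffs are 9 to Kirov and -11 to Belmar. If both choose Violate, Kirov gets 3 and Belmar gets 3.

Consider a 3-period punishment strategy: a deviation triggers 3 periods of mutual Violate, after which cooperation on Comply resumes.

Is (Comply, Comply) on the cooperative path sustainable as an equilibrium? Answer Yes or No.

Comparing payoff streams over the 4 periods until play realigns: cooperate → 5(1+δ+…+δ^3); deviate → 9 + 3(δ+…+δ^3).
Cooperation is sustained iff (5−3)(δ+…+δ^3) ≥ 9−5.
δ+…+δ^3 = 5/7·(1−(5/7)^3)/(1−5/7) = 1.5889, and (9−5)/(5−3) = 2.0000.
1.5889 < 2.0000, so cooperation is not sustainable.

No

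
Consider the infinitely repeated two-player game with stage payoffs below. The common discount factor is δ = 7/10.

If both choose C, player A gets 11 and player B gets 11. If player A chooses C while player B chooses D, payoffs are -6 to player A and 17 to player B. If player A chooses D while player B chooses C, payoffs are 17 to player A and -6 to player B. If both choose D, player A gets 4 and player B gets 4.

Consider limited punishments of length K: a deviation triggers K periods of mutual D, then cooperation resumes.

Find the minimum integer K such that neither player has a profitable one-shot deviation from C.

2

Need Σ_{k=1}^{K} δ^k ≥ (17−11)/(11−4) = 0.8571 at δ = 7/10.
At K = 1 the sum is 0.7000 < 0.8571; at K = 2 it is 1.1900 ≥ 0.8571.
So the minimum punishment length is K = 2.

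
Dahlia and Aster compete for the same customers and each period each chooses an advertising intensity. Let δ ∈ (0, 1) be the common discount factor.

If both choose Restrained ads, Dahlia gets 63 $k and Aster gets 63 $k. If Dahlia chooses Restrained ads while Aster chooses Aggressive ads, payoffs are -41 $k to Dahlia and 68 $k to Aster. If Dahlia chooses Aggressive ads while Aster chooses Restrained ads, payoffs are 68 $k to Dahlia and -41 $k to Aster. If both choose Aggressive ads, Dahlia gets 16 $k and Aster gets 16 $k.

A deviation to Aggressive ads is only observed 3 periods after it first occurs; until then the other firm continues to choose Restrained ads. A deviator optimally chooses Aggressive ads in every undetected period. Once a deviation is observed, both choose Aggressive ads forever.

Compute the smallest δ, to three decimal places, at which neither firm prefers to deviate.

Deviating for the 3 undetected periods gains 68−63 = 5 per period over cooperation, then loses 63−16 = 47 per period forever once punishment starts.
Gain: 5(1 + δ + … + δ^2); loss: 47·δ^3/(1−δ).
No profitable deviation ⇔ 5(1−δ^3) ≤ 47·δ^3, i.e. δ^3 ≥ 5/(5+47) = 5/52.
Hence δ ≥ (5/52)^(1/3) ≈ 0.458.

0.458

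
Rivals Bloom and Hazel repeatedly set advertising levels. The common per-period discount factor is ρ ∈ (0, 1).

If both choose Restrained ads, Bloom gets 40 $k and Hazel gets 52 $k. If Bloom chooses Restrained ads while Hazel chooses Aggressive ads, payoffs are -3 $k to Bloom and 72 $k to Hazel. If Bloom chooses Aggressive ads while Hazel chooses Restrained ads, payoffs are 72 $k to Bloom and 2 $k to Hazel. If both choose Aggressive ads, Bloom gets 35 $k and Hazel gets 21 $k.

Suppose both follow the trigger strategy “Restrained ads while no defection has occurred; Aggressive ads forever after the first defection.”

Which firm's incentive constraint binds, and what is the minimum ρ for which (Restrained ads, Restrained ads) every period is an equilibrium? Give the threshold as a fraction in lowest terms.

Bloom; ρ ≥ 32/37

For Bloom: deviation gain 72−40 = 32, per-period punishment loss 40−35 = 5. IC gives ρ ≥ 32/37.
For Hazel: gain 20, loss 31 per period, so ρ ≥ 20/51.
The tighter constraint is Bloom's, so cooperation needs ρ ≥ 32/37.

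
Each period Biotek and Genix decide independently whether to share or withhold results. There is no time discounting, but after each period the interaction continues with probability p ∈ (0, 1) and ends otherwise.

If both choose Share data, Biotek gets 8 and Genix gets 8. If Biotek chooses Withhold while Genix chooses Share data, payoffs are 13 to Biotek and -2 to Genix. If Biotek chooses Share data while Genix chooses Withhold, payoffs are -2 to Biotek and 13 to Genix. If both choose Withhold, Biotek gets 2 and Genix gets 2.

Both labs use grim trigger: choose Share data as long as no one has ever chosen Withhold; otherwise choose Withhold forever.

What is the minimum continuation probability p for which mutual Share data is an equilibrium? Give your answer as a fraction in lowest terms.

5/11

Expected cooperation value is 8 + p·8 + p²·8 + … = 8/(1−p); deviation gives 13 + p·2/(1−p).
8 ≥ 13(1−p) + 2p ⇒ 11p ≥ 5 ⇒ p ≥ 5/11.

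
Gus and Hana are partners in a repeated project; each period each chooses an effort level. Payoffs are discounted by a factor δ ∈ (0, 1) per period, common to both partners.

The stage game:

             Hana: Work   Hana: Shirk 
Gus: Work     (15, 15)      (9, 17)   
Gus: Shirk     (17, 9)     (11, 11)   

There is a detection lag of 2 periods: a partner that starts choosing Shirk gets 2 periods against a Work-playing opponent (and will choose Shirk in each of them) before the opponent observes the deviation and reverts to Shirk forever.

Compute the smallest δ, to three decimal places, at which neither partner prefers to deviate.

Deviating for the 2 undetected periods gains 17−15 = 2 per period over cooperation, then loses 15−11 = 4 per period forever once punishment starts.
Gain: 2(1 + δ + … + δ^1); loss: 4·δ^2/(1−δ).
No profitable deviation ⇔ 2(1−δ^2) ≤ 4·δ^2, i.e. δ^2 ≥ 2/(2+4) = 1/3.
Hence δ ≥ (1/3)^(1/2) ≈ 0.577.

0.577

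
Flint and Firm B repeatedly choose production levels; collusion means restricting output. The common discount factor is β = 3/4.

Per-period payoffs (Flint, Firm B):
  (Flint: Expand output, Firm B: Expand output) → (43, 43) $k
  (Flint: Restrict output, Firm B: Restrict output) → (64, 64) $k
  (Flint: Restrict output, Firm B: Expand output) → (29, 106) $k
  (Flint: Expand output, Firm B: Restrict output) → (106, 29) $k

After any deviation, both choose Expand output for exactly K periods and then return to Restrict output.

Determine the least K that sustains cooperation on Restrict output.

Need Σ_{k=1}^{K} β^k ≥ (106−64)/(64−43) = 2.0000 at β = 3/4.
At K = 3 the sum is 1.7344 < 2.0000; at K = 4 it is 2.0508 ≥ 2.0000.
So the minimum punishment length is K = 4.

4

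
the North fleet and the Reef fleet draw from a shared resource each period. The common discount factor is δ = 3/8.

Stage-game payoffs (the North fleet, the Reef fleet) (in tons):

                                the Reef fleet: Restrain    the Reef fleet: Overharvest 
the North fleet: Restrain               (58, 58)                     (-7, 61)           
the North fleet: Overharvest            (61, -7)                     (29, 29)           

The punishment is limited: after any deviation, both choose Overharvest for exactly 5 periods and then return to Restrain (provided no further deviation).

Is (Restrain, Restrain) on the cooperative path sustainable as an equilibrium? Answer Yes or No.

IC: δ+…+δ^5 ≥ (61−58)/(58−29) = 3/29.
At δ = 3/8: partial sum = 0.5956 ≥ 0.1034. Cooperation sustainable.

Yes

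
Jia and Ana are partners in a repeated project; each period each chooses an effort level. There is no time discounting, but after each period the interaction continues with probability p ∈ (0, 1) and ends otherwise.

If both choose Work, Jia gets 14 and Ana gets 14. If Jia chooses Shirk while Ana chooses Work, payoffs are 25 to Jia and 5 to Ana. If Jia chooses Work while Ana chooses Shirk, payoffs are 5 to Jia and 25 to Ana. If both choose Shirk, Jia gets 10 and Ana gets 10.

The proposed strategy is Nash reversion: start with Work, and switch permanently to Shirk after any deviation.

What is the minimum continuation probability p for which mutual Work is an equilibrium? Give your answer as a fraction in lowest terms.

With no time discounting, the continuation probability p plays the role of the discount factor.
Grim-trigger IC: 14/(1−p) ≥ 25 + 10p/(1−p) ⇒ p ≥ (25−14)/(25−10) = 11/15.

11/15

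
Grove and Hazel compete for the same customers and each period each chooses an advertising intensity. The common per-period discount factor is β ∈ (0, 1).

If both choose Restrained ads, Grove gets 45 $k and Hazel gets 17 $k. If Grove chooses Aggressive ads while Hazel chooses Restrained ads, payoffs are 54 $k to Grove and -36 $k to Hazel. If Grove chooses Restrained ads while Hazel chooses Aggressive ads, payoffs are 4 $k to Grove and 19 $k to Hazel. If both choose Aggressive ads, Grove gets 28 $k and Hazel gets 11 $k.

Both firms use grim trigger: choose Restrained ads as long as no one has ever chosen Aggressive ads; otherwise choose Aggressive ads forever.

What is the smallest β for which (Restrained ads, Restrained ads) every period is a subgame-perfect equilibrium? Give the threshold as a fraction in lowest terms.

9/26

Grove's threshold: (54−45)/(54−28) = 9/26.
Hazel's threshold: (19−17)/(19−11) = 1/4.
9/26 > 1/4, so Grove binds and β* = 9/26.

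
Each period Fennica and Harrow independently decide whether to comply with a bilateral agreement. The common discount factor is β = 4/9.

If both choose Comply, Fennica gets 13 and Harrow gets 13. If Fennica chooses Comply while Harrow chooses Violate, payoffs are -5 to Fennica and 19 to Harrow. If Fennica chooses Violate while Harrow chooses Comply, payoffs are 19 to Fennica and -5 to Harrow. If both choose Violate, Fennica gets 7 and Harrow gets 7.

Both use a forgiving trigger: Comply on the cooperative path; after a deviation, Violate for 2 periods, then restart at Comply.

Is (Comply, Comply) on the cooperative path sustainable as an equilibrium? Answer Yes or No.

A one-shot deviation gives 19 now, then 7 for 2 periods, then back to 13.
Gain from deviating: (19−13) today; loss: (13−7) in each of the next 2 periods.
No-deviation condition: (13−7)(β+…+β^2) ≥ 19−13, i.e. β+…+β^2 ≥ 1.
At β = 4/9: β+…+β^2 = 0.6420 < 1.0000.
So cooperation is not sustainable.

No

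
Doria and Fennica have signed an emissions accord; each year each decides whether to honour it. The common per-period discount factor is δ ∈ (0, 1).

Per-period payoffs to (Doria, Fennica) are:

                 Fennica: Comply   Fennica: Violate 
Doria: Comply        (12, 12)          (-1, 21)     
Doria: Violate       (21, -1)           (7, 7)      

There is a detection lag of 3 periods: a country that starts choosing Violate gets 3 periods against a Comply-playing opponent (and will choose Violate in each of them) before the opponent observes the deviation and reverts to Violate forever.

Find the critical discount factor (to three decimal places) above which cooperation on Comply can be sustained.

Deviating for the 3 undetected periods gains 21−12 = 9 per period over cooperation, then loses 12−7 = 5 per period forever once punishment starts.
Gain: 9(1 + δ + … + δ^2); loss: 5·δ^3/(1−δ).
No profitable deviation ⇔ 9(1−δ^3) ≤ 5·δ^3, i.e. δ^3 ≥ 9/(9+5) = 9/14.
Hence δ ≥ (9/14)^(1/3) ≈ 0.863.

0.863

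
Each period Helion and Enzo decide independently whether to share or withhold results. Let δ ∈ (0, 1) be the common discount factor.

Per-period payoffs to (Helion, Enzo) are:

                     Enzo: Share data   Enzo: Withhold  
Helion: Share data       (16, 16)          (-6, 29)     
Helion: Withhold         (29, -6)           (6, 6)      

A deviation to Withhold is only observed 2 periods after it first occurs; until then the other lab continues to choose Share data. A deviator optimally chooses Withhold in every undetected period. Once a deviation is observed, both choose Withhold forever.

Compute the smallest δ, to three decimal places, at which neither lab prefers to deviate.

Deviating for the 2 undetected periods gains 29−16 = 13 per period over cooperation, then loses 16−6 = 10 per period forever once punishment starts.
Gain: 13(1 + δ + … + δ^1); loss: 10·δ^2/(1−δ).
No profitable deviation ⇔ 13(1−δ^2) ≤ 10·δ^2, i.e. δ^2 ≥ 13/(13+10) = 13/23.
Hence δ ≥ (13/23)^(1/2) ≈ 0.752.

0.752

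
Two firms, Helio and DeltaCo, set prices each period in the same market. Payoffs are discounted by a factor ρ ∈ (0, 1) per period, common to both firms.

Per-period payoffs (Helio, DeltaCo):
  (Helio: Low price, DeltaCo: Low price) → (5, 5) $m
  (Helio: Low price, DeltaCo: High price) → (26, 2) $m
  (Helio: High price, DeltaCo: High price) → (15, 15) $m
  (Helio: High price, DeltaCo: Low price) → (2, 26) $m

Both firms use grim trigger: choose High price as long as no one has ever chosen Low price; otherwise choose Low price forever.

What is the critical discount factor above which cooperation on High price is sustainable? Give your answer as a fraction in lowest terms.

11/21

15/(1−ρ) ≥ 26 + 5ρ/(1−ρ)
15 ≥ 26 − 21ρ
ρ ≥ 11/21.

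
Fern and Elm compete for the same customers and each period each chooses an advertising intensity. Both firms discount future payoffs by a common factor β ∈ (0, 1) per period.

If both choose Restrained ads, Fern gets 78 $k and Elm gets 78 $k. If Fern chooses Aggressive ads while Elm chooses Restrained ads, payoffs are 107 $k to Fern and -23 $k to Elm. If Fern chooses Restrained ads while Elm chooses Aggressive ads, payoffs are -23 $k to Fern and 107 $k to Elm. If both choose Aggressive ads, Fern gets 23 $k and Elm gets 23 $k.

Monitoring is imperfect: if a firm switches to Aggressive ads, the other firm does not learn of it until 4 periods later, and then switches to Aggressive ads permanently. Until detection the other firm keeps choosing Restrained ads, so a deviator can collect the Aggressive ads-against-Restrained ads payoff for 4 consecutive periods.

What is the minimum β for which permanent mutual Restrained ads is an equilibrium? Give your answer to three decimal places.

A deviator earns 107 for 4 periods, then 23 forever; cooperating earns 78 forever. Multiplying the IC by (1−β):
78 ≥ 107(1−β^4) + 23β^4, so 84·β^4 ≥ 29 and β^4 ≥ 29/84.
β ≥ (29/84)^(1/4) ≈ 0.767.

0.767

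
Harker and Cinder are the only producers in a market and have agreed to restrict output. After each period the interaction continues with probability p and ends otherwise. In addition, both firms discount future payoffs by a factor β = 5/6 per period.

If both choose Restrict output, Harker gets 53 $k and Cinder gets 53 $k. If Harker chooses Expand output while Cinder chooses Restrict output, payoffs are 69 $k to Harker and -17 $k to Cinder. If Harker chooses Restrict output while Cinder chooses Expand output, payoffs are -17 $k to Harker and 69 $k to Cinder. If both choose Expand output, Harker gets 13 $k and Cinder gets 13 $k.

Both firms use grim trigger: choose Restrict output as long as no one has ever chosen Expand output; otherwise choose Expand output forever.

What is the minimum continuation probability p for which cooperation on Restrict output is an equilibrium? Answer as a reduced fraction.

12/35

With continuation probability p and discount β, the effective per-period discount factor is βp.
Grim-trigger IC: βp ≥ (69−53)/(69−13) = 2/7.
So p ≥ (2/7)/(5/6) = 12/35.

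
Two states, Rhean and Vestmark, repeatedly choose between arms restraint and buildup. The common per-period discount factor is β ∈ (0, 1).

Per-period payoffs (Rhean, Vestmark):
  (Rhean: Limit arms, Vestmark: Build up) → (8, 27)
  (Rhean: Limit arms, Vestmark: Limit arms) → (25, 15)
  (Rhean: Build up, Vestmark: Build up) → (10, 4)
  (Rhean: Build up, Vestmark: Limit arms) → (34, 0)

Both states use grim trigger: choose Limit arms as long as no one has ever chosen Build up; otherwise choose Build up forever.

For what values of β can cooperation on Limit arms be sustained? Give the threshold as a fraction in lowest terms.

Rhean's threshold: (34−25)/(34−10) = 3/8.
Vestmark's threshold: (27−15)/(27−4) = 12/23.
3/8 < 12/23, so Vestmark binds and β* = 12/23.

12/23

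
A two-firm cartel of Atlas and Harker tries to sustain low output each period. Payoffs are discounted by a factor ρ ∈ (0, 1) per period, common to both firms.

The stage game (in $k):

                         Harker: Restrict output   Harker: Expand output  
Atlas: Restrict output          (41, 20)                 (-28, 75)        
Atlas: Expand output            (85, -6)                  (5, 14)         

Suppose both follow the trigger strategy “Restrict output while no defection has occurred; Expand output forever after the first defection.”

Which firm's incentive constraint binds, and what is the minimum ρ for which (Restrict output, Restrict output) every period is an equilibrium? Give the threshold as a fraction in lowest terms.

Atlas: cooperation gives 41 each period; deviation gives 85 once then 5 forever.
  41/(1−ρ) ≥ 85 + 5ρ/(1−ρ) ⇒ ρ ≥ 44/80 = 11/20.
Harker: cooperation gives 20 each period; deviation gives 75 once then 14 forever.
  ρ ≥ 55/61.
Both must hold, so the binding constraint is Harker's: ρ ≥ 55/61.

Harker; ρ ≥ 55/61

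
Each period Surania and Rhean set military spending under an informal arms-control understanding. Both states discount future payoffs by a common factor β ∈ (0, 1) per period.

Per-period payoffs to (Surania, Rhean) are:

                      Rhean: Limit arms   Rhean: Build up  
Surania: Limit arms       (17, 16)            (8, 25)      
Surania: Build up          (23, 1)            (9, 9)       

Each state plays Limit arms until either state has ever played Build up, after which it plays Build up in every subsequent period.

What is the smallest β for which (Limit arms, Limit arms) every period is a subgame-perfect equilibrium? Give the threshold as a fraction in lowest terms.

Surania's threshold: (23−17)/(23−9) = 3/7.
Rhean's threshold: (25−16)/(25−9) = 9/16.
3/7 < 9/16, so Rhean binds and β* = 9/16.

9/16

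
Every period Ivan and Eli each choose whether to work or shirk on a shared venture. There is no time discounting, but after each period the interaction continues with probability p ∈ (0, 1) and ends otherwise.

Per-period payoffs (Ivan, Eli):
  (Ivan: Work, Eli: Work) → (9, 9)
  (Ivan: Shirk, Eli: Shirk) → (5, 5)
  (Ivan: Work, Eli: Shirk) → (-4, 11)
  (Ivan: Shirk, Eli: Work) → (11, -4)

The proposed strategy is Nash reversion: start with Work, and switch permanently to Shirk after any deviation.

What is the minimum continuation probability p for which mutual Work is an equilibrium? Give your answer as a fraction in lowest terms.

Expected cooperation value is 9 + p·9 + p²·9 + … = 9/(1−p); deviation gives 11 + p·5/(1−p).
9 ≥ 11(1−p) + 5p ⇒ 6p ≥ 2 ⇒ p ≥ 2/6 = 1/3.

1/3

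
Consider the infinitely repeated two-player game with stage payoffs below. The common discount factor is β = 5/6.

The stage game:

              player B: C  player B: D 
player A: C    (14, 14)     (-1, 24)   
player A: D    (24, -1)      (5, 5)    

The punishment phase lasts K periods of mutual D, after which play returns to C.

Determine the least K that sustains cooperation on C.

2

IC: β(1−β^K)/(1−β) ≥ (24−14)/(14−5) = 10/9.
With β = 5/6: need 1 − β^K ≥ 10/9·(1−5/6)/(5/6), i.e. β^K ≤ 0.7778.
Since (5/6)^1 = 0.8333 and (5/6)^2 = 0.6944, the smallest such K is 2.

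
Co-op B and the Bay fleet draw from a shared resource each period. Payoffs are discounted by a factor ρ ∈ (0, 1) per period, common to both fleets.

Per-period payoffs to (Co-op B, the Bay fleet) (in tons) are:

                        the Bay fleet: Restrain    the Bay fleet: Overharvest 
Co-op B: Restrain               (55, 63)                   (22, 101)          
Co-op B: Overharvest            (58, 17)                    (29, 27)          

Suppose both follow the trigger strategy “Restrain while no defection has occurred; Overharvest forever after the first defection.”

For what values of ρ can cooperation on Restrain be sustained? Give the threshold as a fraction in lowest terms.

Co-op B: cooperation gives 55 each period; deviation gives 58 once then 29 forever.
  55/(1−ρ) ≥ 58 + 29ρ/(1−ρ) ⇒ ρ ≥ 3/29.
the Bay fleet: cooperation gives 63 each period; deviation gives 101 once then 27 forever.
  ρ ≥ 38/74 = 19/37.
Both must hold, so the binding constraint is the Bay fleet's: ρ ≥ 19/37.

19/37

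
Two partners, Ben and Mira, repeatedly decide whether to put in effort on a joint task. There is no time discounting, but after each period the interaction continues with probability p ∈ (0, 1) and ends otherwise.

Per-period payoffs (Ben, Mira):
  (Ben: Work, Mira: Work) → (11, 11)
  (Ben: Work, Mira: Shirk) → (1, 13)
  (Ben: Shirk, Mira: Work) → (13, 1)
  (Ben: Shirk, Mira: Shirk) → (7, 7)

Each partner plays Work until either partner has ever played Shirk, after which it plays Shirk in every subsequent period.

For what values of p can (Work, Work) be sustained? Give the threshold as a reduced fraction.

Expected cooperation value is 11 + p·11 + p²·11 + … = 11/(1−p); deviation gives 13 + p·7/(1−p).
11 ≥ 13(1−p) + 7p ⇒ 6p ≥ 2 ⇒ p ≥ 2/6 = 1/3.

1/3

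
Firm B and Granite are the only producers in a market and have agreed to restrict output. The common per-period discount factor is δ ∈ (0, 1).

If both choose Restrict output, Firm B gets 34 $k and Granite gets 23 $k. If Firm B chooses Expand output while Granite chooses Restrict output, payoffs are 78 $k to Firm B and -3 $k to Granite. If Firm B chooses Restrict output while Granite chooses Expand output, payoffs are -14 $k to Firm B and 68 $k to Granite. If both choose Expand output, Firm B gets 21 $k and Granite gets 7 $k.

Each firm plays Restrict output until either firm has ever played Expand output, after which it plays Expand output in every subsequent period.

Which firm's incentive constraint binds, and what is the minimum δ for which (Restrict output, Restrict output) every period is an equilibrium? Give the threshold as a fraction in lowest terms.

Firm B; δ ≥ 44/57

Firm B's threshold: (78−34)/(78−21) = 44/57.
Granite's threshold: (68−23)/(68−7) = 45/61.
44/57 > 45/61, so Firm B binds and δ* = 44/57.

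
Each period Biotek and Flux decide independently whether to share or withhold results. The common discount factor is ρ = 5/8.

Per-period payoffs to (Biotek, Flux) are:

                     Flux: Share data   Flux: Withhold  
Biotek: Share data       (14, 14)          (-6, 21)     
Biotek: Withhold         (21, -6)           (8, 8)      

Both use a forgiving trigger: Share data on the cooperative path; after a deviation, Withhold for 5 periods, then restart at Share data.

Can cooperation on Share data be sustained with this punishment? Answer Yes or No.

IC: ρ+…+ρ^5 ≥ (21−14)/(14−8) = 7/6.
At ρ = 5/8: partial sum = 1.5077 ≥ 1.1667. Cooperation sustainable.

Yes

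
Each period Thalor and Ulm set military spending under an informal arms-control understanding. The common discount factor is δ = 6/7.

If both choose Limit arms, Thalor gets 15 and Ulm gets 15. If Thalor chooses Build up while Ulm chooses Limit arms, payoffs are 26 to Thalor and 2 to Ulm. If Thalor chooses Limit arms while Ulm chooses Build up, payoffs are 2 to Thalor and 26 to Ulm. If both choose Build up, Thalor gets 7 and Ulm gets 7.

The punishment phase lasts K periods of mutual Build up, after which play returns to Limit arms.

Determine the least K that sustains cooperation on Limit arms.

Need Σ_{k=1}^{K} δ^k ≥ (26−15)/(15−7) = 1.3750 at δ = 6/7.
At K = 1 the sum is 0.8571 < 1.3750; at K = 2 it is 1.5918 ≥ 1.3750.
So the minimum punishment length is K = 2.

2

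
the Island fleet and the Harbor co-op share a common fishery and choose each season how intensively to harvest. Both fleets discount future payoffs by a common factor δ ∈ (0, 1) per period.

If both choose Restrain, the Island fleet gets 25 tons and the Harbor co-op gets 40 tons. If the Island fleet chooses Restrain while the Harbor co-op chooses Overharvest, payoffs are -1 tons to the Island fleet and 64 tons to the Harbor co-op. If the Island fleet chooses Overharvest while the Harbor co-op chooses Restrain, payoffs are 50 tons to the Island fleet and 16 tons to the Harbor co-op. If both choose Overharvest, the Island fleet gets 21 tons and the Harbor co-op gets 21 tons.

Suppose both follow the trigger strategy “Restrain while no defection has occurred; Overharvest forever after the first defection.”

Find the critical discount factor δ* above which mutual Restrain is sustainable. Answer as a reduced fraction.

25/29

the Island fleet: cooperation gives 25 each period; deviation gives 50 once then 21 forever.
  25/(1−δ) ≥ 50 + 21δ/(1−δ) ⇒ δ ≥ 25/29.
the Harbor co-op: cooperation gives 40 each period; deviation gives 64 once then 21 forever.
  δ ≥ 24/43.
Both must hold, so the binding constraint is the Island fleet's: δ ≥ 25/29.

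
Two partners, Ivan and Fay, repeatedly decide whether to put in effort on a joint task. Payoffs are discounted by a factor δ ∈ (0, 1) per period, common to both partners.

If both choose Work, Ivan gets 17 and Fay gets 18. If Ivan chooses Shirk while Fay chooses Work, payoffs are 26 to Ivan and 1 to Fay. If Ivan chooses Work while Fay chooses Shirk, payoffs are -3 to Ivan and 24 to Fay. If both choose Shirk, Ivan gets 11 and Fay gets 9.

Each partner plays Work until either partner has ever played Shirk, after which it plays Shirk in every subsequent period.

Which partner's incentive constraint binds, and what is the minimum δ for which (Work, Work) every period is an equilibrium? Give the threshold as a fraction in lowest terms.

For Ivan: deviation gain 26−17 = 9, per-period punishment loss 17−11 = 6. IC gives δ ≥ 9/15 = 3/5.
For Fay: gain 6, loss 9 per period, so δ ≥ 6/15 = 2/5.
The tighter constraint is Ivan's, so cooperation needs δ ≥ 3/5.

Ivan; δ ≥ 3/5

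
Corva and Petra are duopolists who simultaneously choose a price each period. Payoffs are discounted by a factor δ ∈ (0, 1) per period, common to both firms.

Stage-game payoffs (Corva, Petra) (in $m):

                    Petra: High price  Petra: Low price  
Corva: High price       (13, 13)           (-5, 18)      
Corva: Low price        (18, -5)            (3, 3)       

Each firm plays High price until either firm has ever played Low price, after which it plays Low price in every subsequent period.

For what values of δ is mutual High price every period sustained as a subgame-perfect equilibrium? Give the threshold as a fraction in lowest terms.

1/3

Cooperation forever yields 13 each period: 13/(1−δ).
Deviating yields 18 once, then 3 forever: 18 + 3δ/(1−δ).
No profitable deviation requires 13/(1−δ) ≥ 18 + 3δ/(1−δ).
Multiplying by (1−δ): 13 ≥ 18(1−δ) + 3δ = 18 − 15δ.
So 15δ ≥ 5, i.e. δ ≥ 5/15 = 1/3.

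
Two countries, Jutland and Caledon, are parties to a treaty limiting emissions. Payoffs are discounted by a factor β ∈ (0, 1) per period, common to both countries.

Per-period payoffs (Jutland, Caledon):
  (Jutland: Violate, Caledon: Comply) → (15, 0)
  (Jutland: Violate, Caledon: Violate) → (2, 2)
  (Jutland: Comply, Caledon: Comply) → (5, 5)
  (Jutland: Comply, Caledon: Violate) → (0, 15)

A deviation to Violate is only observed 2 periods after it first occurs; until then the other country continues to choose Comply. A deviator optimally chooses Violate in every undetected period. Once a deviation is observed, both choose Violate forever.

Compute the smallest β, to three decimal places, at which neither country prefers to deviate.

0.877

A deviator earns 15 for 2 periods, then 2 forever; cooperating earns 5 forever. Multiplying the IC by (1−β):
5 ≥ 15(1−β^2) + 2β^2, so 13·β^2 ≥ 10 and β^2 ≥ 10/13.
β ≥ (10/13)^(1/2) ≈ 0.877.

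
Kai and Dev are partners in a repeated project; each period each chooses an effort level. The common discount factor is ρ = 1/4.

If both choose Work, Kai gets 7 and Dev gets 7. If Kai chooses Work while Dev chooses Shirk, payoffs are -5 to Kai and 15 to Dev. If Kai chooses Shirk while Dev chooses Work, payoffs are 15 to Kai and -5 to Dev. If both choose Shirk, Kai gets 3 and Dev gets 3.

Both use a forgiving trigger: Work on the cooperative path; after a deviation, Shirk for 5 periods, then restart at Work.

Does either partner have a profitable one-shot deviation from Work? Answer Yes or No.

A one-shot deviation gives 15 now, then 3 for 5 periods, then back to 7.
Gain from deviating: (15−7) today; loss: (7−3) in each of the next 5 periods.
No-deviation condition: (7−3)(ρ+…+ρ^5) ≥ 15−7, i.e. ρ+…+ρ^5 ≥ 2.
At ρ = 1/4: ρ+…+ρ^5 = 0.3330 < 2.0000.
So cooperation is not sustainable.

Yes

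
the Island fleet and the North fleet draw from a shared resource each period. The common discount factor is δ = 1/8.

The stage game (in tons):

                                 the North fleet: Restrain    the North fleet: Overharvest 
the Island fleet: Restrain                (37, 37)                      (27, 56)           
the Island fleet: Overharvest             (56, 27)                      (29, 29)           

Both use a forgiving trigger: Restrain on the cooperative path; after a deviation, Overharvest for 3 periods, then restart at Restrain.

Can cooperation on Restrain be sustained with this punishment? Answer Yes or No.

IC: δ+…+δ^3 ≥ (56−37)/(37−29) = 19/8.
At δ = 1/8: partial sum = 0.1426 < 2.3750. Cooperation not sustainable.

No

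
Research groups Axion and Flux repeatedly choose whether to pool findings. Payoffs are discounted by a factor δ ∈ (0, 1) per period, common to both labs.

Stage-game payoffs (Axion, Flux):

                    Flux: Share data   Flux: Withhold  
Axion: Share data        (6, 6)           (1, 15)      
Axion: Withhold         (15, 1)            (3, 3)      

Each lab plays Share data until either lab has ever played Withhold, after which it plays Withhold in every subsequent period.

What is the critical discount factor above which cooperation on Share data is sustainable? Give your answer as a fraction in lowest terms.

One-period gain from deviating is 15 − 6 = 9. The loss is 6 − 3 = 3 in every subsequent period, with present value 3·δ/(1−δ).
Deviation is unprofitable when 3·δ/(1−δ) ≥ 9, i.e. δ/(1−δ) ≥ 3.
Equivalently δ ≥ 9/(9+3) = 3/4.

3/4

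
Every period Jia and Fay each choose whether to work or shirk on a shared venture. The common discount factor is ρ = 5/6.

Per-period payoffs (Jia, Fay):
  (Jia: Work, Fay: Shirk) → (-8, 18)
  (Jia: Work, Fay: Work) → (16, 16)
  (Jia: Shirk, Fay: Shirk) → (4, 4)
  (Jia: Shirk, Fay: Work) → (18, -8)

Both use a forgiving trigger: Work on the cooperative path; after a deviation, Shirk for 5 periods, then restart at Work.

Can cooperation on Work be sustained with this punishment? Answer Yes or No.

Comparing payoff streams over the 6 periods until play realigns: cooperate → 16(1+ρ+…+ρ^5); deviate → 18 + 4(ρ+…+ρ^5).
Cooperation is sustained iff (16−4)(ρ+…+ρ^5) ≥ 18−16.
ρ+…+ρ^5 = 5/6·(1−(5/6)^5)/(1−5/6) = 2.9906, and (18−16)/(16−4) = 0.1667.
2.9906 ≥ 0.1667, so cooperation is sustainable.

Yes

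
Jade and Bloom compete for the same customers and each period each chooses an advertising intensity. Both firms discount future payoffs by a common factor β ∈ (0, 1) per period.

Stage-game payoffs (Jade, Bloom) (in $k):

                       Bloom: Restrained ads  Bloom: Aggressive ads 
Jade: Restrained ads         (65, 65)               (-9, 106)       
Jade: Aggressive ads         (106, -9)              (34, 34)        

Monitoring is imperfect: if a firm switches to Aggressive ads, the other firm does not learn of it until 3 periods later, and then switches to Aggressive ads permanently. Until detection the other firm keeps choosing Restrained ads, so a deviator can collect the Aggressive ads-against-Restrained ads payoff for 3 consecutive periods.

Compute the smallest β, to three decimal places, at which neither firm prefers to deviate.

The best deviation is to choose Aggressive ads for all 3 undetected periods, earning 106 each, then 34 forever once detected.
Deviation value: 106(1−β^3)/(1−β) + 34β^3/(1−β); cooperation value: 65/(1−β).
IC: 65 ≥ 106(1−β^3) + 34β^3 = 106 − 72β^3.
So β^3 ≥ 41/72, giving β ≥ (41/72)^(1/3) ≈ 0.829.

0.829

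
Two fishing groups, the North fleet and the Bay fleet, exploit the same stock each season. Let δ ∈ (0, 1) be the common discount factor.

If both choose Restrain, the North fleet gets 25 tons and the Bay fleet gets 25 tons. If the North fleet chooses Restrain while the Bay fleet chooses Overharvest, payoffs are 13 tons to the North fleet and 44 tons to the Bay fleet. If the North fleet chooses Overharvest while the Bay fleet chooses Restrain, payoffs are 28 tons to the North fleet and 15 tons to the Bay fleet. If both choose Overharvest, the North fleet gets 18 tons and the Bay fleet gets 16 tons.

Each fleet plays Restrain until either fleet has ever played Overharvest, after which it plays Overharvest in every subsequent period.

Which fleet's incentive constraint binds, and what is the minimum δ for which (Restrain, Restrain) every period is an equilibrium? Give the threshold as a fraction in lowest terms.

the Bay fleet; δ ≥ 19/28

the North fleet's threshold: (28−25)/(28−18) = 3/10.
the Bay fleet's threshold: (44−25)/(44−16) = 19/28.
3/10 < 19/28, so the Bay fleet binds and δ* = 19/28.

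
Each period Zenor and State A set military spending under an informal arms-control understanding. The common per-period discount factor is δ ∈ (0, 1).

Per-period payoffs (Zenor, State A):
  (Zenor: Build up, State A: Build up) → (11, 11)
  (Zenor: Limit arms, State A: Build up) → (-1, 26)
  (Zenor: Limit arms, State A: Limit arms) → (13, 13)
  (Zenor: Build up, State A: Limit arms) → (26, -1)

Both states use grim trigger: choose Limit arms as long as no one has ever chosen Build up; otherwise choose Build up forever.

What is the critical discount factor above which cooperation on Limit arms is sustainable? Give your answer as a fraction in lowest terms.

Under grim trigger the critical discount factor is (T−C)/(T−P) with T = 26, C = 13, P = 11.
δ* = (26−13)/(26−11) = 13/15.

13/15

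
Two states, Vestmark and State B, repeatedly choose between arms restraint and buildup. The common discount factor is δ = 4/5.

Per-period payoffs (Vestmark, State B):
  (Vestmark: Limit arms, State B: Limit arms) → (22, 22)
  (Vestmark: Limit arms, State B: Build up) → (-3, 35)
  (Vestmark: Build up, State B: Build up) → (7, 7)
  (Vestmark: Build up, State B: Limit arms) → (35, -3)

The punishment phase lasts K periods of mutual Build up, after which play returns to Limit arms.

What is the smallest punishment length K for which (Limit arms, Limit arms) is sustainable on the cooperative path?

2

No profitable deviation requires (22−7)(δ+…+δ^K) ≥ 35−22, i.e. δ+…+δ^K ≥ 13/15 ≈ 0.8667.
With δ = 4/5, the partial sums are K=1: 0.8000, K=2: 1.4400.
K = 2 is the first length at which the sum reaches 0.8667.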